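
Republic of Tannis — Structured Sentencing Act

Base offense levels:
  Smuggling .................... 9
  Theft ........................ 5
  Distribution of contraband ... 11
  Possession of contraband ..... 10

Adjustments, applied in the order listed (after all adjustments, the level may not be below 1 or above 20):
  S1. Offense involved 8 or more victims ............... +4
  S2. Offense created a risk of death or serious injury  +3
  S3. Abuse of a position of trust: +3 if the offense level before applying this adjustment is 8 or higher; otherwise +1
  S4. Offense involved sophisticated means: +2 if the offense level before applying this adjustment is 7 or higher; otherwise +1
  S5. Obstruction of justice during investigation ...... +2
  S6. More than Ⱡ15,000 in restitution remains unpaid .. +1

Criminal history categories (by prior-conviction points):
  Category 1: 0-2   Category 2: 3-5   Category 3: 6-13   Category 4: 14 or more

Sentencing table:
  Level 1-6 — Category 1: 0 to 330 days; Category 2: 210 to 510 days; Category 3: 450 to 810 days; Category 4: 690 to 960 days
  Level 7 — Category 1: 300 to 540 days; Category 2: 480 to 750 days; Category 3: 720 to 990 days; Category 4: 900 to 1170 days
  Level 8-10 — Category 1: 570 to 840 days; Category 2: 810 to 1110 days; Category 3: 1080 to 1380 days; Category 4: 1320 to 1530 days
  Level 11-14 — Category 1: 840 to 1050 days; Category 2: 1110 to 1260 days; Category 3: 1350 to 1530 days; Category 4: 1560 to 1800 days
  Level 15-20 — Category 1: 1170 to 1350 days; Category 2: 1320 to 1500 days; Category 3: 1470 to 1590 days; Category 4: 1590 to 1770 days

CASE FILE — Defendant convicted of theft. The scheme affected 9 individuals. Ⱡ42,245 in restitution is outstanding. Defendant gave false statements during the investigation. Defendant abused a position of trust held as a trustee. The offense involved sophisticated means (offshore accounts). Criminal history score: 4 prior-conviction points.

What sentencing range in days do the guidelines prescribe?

Base offense level for theft: 5.
S1 applies: 5 + 4 = 9.
S2 does not apply.
S3 applies (level before this adjustment is 9 ≥ 8, so +3): 9 + 3 = 12.
S4 applies (level before this adjustment is 12 ≥ 7, so +2): 12 + 2 = 14.
S5 applies: 14 + 2 = 16.
S6 applies: 16 + 1 = 17.
Final offense level: 17.
Criminal history: 4 prior points → Category 2 (3-5).
Level 17 falls in the 15-20 band.
Grid: Level 15-20 × Category 2 = 1320-1500 days.

1320-1500 days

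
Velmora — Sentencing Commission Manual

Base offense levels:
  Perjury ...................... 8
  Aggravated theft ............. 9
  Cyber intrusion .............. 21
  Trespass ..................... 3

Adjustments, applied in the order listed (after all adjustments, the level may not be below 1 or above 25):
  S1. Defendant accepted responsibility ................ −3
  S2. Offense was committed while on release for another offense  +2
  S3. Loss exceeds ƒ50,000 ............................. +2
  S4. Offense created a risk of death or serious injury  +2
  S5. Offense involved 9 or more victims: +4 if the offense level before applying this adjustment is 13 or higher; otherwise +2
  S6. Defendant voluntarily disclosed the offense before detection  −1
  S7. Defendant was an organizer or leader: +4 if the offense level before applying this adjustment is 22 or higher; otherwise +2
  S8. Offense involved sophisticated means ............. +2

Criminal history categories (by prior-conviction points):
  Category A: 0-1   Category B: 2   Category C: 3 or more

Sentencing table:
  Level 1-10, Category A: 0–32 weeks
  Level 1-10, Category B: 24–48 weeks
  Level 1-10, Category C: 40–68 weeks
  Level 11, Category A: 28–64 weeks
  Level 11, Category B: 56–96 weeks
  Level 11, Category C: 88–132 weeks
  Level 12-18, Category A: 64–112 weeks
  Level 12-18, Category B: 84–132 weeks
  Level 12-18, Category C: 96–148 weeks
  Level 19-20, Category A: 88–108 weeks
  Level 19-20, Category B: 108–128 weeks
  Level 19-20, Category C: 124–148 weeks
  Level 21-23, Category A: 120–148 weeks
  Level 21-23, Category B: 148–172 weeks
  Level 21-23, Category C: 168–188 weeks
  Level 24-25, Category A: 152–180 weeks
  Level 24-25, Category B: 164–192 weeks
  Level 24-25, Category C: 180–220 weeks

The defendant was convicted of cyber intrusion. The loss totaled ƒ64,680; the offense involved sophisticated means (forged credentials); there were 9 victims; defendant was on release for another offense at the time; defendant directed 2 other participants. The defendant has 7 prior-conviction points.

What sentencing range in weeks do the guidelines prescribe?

180-220 weeks

Base offense level for cyber intrusion: 21.
S2 applies: 21 + 2 = 23.
S3 applies: 23 + 2 = 25.
S4 does not apply.
S5 applies (level before this adjustment is 25 ≥ 13, so +4): 25 + 4 = 29.
S7 applies (level before this adjustment is 29 ≥ 22, so +4): 29 + 4 = 33.
S8 applies: 33 + 2 = 35.
Level 35 exceeds the maximum of 25; capped at 25.
Final offense level: 25.
Criminal history: 7 prior points → Category C (3+).
Level 25 falls in the 24-25 band.
Grid: Level 24-25 × Category C = 180-220 weeks.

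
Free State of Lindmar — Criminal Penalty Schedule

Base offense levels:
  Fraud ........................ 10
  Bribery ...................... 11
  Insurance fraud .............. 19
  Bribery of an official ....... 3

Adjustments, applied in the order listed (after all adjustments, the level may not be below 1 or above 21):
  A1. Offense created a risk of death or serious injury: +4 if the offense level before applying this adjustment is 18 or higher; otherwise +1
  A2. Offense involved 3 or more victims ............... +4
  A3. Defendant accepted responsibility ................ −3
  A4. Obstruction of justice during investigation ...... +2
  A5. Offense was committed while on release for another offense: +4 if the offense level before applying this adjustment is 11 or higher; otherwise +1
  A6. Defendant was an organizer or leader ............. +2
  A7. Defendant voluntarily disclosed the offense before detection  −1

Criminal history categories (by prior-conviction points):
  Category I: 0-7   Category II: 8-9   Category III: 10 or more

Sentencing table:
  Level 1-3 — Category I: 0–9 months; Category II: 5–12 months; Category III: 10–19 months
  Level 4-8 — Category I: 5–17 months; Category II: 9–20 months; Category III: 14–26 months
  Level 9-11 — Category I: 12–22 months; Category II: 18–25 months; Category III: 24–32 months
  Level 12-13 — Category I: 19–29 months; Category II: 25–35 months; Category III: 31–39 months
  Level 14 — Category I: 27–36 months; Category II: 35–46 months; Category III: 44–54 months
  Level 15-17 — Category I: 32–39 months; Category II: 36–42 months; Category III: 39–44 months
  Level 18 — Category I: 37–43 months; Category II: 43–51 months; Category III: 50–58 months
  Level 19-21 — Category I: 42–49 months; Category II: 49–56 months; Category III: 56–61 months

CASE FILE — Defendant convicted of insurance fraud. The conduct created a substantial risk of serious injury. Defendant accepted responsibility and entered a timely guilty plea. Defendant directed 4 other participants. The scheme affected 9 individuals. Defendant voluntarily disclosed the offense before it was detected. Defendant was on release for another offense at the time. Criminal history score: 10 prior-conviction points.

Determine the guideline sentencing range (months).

Base offense level for insurance fraud: 19.
A1 applies (level before this adjustment is 19 ≥ 18, so +4): 19 + 4 = 23.
A2 applies: 23 + 4 = 27.
A3 applies: 27 − 3 = 24.
A4 does not apply.
A5 applies (level before this adjustment is 24 ≥ 11, so +4): 24 + 4 = 28.
A6 applies: 28 + 2 = 30.
A7 applies: 30 − 1 = 29.
Level 29 exceeds the maximum of 21; capped at 21.
Final offense level: 21.
Criminal history: 10 prior points → Category III (10+).
Level 21 falls in the 19-21 band.
Grid: Level 19-21 × Category III = 56-61 months.

56-61 months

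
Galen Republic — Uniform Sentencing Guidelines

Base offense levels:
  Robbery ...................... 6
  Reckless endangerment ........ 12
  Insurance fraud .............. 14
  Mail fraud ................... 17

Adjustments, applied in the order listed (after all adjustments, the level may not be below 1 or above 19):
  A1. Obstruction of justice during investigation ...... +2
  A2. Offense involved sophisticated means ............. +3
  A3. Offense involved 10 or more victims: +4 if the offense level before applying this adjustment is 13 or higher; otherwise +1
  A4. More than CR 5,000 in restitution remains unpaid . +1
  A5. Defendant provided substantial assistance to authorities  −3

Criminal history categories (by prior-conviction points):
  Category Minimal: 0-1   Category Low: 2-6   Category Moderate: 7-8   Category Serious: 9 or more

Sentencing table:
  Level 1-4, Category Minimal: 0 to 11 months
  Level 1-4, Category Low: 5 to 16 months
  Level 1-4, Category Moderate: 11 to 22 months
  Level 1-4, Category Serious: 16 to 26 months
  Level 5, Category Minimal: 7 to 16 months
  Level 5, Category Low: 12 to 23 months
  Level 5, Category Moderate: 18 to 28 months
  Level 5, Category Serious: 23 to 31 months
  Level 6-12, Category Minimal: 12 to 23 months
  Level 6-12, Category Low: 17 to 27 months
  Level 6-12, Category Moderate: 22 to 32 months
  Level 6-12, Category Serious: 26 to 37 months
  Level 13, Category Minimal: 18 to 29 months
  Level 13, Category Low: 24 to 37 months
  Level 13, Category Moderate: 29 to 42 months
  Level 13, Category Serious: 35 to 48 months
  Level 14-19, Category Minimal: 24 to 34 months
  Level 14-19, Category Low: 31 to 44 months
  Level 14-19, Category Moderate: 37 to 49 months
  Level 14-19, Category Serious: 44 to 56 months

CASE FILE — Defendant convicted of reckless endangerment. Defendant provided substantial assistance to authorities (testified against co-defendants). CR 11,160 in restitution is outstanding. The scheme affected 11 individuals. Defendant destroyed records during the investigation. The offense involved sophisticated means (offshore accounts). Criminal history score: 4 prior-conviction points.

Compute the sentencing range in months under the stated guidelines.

31-44 months

Base offense level for reckless endangerment: 12.
A1 applies: 12 + 2 = 14.
A2 applies: 14 + 3 = 17.
A3 applies (level before this adjustment is 17 ≥ 13, so +4): 17 + 4 = 21.
A4 applies: 21 + 1 = 22.
A5 applies: 22 − 3 = 19.
Final offense level: 19.
Criminal history: 4 prior points → Category Low (2-6).
Level 19 falls in the 14-19 band.
Grid: Level 14-19 × Category Low = 31-44 months.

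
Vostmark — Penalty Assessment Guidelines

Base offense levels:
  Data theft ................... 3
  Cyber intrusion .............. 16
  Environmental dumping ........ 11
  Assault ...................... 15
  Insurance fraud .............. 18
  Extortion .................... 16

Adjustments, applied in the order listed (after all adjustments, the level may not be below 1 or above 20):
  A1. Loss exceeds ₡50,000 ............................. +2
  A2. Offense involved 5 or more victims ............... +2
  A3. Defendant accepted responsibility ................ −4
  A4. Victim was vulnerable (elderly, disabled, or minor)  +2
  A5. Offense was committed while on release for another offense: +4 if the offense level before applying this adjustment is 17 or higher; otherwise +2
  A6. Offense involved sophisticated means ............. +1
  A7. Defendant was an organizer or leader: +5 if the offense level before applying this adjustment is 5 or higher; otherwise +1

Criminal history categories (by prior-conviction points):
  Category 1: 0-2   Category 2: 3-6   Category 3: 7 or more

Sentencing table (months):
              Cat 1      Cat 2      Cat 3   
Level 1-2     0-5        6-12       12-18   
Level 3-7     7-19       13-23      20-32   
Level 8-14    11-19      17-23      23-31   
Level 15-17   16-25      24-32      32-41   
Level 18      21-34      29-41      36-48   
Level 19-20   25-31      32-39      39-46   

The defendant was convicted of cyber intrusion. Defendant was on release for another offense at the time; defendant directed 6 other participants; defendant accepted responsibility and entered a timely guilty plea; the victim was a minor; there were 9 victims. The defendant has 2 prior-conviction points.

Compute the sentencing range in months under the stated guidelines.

25-31 months

Base offense level for cyber intrusion: 16.
A2 applies: 16 + 2 = 18.
A3 applies: 18 − 4 = 14.
A4 applies: 14 + 2 = 16.
A5 applies (level before this adjustment is 16 < 17, so +2): 16 + 2 = 18.
A6 does not apply.
A7 applies (level before this adjustment is 18 ≥ 5, so +5): 18 + 5 = 23.
Level 23 exceeds the maximum of 20; capped at 20.
Final offense level: 20.
Criminal history: 2 prior points → Category 1 (0-2).
Level 20 falls in the 19-20 band.
Grid: Level 19-20 × Category 1 = 25-31 months.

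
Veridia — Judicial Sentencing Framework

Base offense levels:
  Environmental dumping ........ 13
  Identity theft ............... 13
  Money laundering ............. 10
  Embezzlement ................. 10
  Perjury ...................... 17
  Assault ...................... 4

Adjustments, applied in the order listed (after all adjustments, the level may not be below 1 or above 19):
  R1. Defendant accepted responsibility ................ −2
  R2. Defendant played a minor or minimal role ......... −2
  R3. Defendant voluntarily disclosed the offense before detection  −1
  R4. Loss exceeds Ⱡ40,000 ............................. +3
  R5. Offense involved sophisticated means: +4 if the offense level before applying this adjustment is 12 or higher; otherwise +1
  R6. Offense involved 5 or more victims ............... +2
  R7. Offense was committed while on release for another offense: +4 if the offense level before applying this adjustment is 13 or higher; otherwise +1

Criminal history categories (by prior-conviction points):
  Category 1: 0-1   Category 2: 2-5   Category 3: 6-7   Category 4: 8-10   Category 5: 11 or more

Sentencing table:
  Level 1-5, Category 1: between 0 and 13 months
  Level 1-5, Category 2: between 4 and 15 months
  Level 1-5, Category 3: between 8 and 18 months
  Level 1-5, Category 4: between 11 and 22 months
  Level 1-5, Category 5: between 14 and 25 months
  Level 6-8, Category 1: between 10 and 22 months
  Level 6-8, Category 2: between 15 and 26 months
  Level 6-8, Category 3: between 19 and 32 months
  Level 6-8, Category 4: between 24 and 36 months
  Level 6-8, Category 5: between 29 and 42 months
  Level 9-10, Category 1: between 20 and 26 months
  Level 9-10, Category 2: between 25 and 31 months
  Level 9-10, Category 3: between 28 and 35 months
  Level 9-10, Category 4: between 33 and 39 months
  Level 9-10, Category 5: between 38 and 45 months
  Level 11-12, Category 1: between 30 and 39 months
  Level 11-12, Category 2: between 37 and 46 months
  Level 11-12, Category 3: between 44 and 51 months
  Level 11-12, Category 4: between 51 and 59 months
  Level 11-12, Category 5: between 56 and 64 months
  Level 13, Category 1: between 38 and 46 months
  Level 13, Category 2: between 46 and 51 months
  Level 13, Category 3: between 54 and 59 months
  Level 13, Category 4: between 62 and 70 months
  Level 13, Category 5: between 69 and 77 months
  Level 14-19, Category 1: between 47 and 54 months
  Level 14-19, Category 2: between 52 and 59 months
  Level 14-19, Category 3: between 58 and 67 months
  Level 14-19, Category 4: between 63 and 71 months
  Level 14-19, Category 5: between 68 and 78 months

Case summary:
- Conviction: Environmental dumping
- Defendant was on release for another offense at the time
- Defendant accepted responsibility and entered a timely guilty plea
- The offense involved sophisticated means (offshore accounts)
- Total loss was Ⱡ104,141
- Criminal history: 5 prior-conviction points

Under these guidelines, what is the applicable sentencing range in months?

Base offense level for environmental dumping: 13.
R1 applies: 13 − 2 = 11.
R2 does not apply.
R3 does not apply.
R4 applies: 11 + 3 = 14.
R5 applies (level before this adjustment is 14 ≥ 12, so +4): 14 + 4 = 18.
R6 does not apply.
R7 applies (level before this adjustment is 18 ≥ 13, so +4): 18 + 4 = 22.
Level 22 exceeds the maximum of 19; capped at 19.
Final offense level: 19.
Criminal history: 5 prior points → Category 2 (2-5).
Level 19 falls in the 14-19 band.
Grid: Level 14-19 × Category 2 = 52-59 months.

52-59 months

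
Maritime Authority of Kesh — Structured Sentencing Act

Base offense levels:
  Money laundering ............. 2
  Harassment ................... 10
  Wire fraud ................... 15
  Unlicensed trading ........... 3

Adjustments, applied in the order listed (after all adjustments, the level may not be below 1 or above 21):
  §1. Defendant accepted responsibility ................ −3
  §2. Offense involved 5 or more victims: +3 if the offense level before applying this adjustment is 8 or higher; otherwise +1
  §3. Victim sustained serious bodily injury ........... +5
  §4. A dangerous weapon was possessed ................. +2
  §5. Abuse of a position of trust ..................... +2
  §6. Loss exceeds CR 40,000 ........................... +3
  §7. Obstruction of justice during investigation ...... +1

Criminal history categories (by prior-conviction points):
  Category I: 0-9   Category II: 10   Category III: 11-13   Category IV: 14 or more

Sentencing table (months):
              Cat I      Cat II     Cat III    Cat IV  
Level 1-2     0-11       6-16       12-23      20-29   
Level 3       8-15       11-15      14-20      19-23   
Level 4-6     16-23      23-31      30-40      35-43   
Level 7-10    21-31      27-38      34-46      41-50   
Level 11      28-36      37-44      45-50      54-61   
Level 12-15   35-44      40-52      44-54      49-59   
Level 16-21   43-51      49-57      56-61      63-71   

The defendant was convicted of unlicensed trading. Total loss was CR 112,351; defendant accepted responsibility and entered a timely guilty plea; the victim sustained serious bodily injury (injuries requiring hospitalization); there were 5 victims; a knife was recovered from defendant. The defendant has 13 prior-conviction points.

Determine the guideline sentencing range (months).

45-50 months

Base offense level for unlicensed trading: 3.
§1 applies: 3 − 3 = 0.
§2 applies (level before this adjustment is 0 < 8, so +1): 0 + 1 = 1.
§3 applies: 1 + 5 = 6.
§4 applies: 6 + 2 = 8.
§5 does not apply.
§6 applies: 8 + 3 = 11.
§7 does not apply.
Final offense level: 11.
Criminal history: 13 prior points → Category III (11-13).
Level 11 falls in the 11 band.
Grid: Level 11 × Category III = 45-50 months.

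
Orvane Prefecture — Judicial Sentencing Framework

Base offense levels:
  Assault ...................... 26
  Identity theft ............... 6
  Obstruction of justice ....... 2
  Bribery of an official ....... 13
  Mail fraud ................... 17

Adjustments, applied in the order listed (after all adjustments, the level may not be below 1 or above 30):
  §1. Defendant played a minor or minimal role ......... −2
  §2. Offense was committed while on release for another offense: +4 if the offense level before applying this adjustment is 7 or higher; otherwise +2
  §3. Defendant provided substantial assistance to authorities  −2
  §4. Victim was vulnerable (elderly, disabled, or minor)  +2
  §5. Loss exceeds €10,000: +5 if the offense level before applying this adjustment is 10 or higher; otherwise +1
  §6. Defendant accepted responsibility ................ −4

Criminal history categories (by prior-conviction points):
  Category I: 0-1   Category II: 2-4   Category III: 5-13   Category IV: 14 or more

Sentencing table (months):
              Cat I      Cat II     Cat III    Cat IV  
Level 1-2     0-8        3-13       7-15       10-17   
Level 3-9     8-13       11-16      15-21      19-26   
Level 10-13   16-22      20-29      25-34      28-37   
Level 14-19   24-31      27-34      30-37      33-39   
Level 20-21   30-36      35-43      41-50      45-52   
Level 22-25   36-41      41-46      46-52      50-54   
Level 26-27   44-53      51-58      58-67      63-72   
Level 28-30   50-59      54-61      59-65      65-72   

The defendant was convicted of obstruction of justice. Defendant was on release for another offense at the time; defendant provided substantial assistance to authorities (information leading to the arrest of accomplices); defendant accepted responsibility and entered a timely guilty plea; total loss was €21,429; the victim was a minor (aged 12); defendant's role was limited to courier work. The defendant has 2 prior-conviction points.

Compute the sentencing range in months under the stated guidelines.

Base offense level for obstruction of justice: 2.
§1 applies: 2 − 2 = 0.
§2 applies (level before this adjustment is 0 < 7, so +2): 0 + 2 = 2.
§3 applies: 2 − 2 = 0.
§4 applies: 0 + 2 = 2.
§5 applies (level before this adjustment is 2 < 10, so +1): 2 + 1 = 3.
§6 applies: 3 − 4 = -1.
Level -1 is below the minimum of 1; floored at 1.
Final offense level: 1.
Criminal history: 2 prior points → Category II (2-4).
Level 1 falls in the 1-2 band.
Grid: Level 1-2 × Category II = 3-13 months.

3-13 months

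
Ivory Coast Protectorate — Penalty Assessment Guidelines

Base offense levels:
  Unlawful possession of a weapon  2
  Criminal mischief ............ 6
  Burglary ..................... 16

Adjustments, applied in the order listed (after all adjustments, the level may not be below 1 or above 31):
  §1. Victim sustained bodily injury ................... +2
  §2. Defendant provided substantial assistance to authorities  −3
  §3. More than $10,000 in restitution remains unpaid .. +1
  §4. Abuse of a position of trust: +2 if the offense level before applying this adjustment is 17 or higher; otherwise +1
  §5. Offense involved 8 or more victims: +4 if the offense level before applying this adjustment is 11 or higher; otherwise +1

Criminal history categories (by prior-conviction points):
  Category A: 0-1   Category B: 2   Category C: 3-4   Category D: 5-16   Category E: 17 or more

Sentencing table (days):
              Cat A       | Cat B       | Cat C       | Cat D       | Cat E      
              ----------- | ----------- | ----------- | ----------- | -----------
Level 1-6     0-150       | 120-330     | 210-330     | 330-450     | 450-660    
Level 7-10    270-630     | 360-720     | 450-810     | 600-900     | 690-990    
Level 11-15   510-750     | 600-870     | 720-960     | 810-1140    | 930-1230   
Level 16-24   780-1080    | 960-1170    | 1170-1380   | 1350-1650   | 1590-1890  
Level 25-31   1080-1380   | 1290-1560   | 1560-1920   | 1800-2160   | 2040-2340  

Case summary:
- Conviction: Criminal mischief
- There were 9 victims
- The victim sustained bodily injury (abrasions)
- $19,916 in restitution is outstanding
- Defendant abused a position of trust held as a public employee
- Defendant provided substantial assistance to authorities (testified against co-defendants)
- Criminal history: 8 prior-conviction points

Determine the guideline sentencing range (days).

600-900 days

Base offense level for criminal mischief: 6.
§1 applies: 6 + 2 = 8.
§2 applies: 8 − 3 = 5.
§3 applies: 5 + 1 = 6.
§4 applies (level before this adjustment is 6 < 17, so +1): 6 + 1 = 7.
§5 applies (level before this adjustment is 7 < 11, so +1): 7 + 1 = 8.
Final offense level: 8.
Criminal history: 8 prior points → Category D (5-16).
Level 8 falls in the 7-10 band.
Grid: Level 7-10 × Category D = 600-900 days.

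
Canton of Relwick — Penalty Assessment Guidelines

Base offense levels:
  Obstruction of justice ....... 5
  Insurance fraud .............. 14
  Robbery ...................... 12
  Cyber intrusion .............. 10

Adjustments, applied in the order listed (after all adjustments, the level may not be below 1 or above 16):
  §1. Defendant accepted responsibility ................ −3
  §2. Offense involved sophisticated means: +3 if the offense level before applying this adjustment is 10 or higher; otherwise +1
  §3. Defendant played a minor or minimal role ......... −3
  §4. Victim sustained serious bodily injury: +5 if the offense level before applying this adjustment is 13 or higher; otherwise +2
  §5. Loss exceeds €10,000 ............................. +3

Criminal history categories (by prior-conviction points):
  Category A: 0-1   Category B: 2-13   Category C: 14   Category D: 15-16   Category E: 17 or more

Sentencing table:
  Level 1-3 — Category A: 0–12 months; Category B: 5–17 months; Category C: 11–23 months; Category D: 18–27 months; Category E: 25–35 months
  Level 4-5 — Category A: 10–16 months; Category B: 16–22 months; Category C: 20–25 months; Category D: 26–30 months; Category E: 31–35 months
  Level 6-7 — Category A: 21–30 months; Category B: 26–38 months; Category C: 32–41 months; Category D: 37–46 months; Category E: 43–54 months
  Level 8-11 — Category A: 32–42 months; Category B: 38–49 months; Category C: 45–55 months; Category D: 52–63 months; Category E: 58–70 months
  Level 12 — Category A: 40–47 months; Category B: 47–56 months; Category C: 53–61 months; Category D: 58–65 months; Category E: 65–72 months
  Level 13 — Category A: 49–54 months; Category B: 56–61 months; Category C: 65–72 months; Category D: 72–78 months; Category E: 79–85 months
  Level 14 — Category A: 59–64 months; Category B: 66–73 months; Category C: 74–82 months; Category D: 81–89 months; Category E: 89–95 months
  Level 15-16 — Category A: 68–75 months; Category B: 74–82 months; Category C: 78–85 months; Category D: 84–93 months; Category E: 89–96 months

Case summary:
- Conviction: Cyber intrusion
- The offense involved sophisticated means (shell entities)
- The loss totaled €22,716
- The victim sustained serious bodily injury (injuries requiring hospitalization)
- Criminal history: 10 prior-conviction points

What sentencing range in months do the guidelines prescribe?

74-82 months

Base offense level for cyber intrusion: 10.
§1 does not apply.
§2 applies (level before this adjustment is 10 ≥ 10, so +3): 10 + 3 = 13.
§4 applies (level before this adjustment is 13 ≥ 13, so +5): 13 + 5 = 18.
§5 applies: 18 + 3 = 21.
Level 21 exceeds the maximum of 16; capped at 16.
Final offense level: 16.
Criminal history: 10 prior points → Category B (2-13).
Level 16 falls in the 15-16 band.
Grid: Level 15-16 × Category B = 74-82 months.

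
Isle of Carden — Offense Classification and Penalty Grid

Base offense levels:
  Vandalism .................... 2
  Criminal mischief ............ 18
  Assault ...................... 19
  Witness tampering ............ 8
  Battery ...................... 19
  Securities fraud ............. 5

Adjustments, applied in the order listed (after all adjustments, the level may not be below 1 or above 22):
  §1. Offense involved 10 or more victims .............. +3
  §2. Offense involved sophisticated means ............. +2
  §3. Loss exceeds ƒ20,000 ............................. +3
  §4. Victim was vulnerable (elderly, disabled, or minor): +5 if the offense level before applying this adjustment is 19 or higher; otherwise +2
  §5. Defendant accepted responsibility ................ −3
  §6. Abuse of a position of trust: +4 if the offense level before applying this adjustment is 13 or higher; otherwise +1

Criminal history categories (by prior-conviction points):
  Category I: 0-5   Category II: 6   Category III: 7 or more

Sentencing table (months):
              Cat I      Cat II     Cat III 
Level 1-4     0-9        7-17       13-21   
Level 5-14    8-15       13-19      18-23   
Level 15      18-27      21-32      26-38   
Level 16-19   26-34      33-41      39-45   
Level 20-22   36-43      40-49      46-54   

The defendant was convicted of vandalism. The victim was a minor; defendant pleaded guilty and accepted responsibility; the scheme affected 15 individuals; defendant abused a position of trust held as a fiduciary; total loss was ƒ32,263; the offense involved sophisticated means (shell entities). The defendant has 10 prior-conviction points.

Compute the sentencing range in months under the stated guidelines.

18-23 months

Base offense level for vandalism: 2.
§1 applies: 2 + 3 = 5.
§2 applies: 5 + 2 = 7.
§3 applies: 7 + 3 = 10.
§4 applies (level before this adjustment is 10 < 19, so +2): 10 + 2 = 12.
§5 applies: 12 − 3 = 9.
§6 applies (level before this adjustment is 9 < 13, so +1): 9 + 1 = 10.
Final offense level: 10.
Criminal history: 10 prior points → Category III (7+).
Level 10 falls in the 5-14 band.
Grid: Level 5-14 × Category III = 18-23 months.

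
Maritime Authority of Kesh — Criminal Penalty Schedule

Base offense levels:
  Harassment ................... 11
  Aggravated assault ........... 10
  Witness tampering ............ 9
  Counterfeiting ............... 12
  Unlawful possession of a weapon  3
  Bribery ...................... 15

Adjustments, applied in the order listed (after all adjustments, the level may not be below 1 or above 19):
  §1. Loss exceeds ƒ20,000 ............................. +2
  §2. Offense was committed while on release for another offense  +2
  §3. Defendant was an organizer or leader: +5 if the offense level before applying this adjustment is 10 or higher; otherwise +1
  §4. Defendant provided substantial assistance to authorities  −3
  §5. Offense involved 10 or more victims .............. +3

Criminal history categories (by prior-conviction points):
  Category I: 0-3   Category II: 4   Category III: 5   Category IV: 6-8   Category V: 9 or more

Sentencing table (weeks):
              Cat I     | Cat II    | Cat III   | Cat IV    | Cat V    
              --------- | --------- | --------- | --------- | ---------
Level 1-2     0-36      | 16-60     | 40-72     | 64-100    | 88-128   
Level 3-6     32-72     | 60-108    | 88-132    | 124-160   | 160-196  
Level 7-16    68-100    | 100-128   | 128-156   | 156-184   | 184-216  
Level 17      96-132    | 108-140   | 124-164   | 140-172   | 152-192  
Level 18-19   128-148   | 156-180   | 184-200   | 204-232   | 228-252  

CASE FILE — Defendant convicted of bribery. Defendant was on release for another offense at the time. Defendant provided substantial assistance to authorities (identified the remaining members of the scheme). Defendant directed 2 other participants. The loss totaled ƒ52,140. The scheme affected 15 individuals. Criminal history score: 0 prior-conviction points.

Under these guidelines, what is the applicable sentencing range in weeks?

128-148 weeks

Base offense level for bribery: 15.
§1 applies: 15 + 2 = 17.
§2 applies: 17 + 2 = 19.
§3 applies (level before this adjustment is 19 ≥ 10, so +5): 19 + 5 = 24.
§4 applies: 24 − 3 = 21.
§5 applies: 21 + 3 = 24.
Level 24 exceeds the maximum of 19; capped at 19.
Final offense level: 19.
Criminal history: 0 prior points → Category I (0-3).
Level 19 falls in the 18-19 band.
Grid: Level 18-19 × Category I = 128-148 weeks.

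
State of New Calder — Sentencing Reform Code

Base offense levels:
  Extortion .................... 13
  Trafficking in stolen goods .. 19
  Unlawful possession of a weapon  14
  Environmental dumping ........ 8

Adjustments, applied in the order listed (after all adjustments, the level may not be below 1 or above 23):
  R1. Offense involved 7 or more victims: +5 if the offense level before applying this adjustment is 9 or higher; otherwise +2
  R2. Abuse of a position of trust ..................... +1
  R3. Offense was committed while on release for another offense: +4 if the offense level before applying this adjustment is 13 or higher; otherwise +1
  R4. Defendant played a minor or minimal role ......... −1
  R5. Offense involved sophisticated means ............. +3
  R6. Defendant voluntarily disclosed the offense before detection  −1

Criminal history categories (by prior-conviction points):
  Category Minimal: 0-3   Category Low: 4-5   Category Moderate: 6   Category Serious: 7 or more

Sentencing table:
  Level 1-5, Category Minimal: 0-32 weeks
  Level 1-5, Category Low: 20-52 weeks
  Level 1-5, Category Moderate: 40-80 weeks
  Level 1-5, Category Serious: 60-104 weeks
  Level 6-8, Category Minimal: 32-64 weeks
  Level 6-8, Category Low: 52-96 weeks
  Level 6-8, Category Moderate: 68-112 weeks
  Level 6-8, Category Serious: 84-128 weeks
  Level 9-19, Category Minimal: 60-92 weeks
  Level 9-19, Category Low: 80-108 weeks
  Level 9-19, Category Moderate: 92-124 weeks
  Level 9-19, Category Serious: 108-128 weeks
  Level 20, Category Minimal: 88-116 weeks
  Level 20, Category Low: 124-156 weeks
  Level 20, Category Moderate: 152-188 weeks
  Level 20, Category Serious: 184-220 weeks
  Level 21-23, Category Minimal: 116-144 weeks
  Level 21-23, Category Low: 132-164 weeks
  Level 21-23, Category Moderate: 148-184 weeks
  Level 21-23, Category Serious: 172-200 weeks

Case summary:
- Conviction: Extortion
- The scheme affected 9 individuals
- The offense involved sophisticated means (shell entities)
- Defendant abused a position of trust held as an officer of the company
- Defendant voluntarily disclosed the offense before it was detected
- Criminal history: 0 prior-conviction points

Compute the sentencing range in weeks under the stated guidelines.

116-144 weeks

Base offense level for extortion: 13.
R1 applies (level before this adjustment is 13 ≥ 9, so +5): 13 + 5 = 18.
R2 applies: 18 + 1 = 19.
R4 does not apply.
R5 applies: 19 + 3 = 22.
R6 applies: 22 − 1 = 21.
Final offense level: 21.
Criminal history: 0 prior points → Category Minimal (0-3).
Level 21 falls in the 21-23 band.
Grid: Level 21-23 × Category Minimal = 116-144 weeks.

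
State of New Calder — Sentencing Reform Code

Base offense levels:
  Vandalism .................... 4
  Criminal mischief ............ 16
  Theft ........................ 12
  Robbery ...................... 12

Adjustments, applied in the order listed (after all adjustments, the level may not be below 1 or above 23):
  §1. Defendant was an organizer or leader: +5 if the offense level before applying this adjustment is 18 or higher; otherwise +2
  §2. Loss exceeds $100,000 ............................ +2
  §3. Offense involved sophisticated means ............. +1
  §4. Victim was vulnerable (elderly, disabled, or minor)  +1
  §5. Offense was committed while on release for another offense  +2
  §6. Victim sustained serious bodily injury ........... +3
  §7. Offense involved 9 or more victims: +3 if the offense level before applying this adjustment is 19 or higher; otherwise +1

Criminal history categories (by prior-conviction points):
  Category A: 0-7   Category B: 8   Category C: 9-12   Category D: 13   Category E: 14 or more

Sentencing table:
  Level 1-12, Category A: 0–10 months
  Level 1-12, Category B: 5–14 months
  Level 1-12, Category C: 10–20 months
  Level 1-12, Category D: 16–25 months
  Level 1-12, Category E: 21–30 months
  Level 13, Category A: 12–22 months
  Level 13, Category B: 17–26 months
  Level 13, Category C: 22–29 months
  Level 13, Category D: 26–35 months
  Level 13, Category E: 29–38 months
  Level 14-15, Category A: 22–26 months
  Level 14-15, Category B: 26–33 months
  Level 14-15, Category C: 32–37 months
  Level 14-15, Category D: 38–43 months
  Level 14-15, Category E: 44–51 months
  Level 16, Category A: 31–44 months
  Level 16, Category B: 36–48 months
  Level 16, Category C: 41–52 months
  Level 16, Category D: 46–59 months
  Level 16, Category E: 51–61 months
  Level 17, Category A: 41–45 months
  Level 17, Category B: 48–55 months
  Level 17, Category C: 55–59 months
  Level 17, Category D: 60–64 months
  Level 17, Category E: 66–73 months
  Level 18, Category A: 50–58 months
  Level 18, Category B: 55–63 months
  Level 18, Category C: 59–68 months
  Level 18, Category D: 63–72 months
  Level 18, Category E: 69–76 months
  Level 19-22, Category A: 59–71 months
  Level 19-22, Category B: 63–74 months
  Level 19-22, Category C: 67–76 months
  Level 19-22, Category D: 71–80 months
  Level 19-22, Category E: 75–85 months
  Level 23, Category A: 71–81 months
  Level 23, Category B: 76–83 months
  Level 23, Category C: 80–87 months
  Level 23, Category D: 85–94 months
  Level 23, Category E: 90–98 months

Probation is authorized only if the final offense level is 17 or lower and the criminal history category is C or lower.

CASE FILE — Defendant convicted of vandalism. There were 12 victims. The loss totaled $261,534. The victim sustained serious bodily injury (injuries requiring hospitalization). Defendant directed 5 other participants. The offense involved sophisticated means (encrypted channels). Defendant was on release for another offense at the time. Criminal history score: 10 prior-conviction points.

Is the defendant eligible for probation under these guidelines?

Yes

Base offense level for vandalism: 4.
§1 applies (level before this adjustment is 4 < 18, so +2): 4 + 2 = 6.
§2 applies: 6 + 2 = 8.
§3 applies: 8 + 1 = 9.
§5 applies: 9 + 2 = 11.
§6 applies: 11 + 3 = 14.
§7 applies (level before this adjustment is 14 < 19, so +1): 14 + 1 = 15.
Final offense level: 15.
Criminal history: 10 prior points → Category C (9-12).
Level 15 falls in the 14-15 band.
Grid: Level 14-15 × Category C = 32-37 months.
Probation check: level 15 ≤ 17 and category C ≤ C → eligible.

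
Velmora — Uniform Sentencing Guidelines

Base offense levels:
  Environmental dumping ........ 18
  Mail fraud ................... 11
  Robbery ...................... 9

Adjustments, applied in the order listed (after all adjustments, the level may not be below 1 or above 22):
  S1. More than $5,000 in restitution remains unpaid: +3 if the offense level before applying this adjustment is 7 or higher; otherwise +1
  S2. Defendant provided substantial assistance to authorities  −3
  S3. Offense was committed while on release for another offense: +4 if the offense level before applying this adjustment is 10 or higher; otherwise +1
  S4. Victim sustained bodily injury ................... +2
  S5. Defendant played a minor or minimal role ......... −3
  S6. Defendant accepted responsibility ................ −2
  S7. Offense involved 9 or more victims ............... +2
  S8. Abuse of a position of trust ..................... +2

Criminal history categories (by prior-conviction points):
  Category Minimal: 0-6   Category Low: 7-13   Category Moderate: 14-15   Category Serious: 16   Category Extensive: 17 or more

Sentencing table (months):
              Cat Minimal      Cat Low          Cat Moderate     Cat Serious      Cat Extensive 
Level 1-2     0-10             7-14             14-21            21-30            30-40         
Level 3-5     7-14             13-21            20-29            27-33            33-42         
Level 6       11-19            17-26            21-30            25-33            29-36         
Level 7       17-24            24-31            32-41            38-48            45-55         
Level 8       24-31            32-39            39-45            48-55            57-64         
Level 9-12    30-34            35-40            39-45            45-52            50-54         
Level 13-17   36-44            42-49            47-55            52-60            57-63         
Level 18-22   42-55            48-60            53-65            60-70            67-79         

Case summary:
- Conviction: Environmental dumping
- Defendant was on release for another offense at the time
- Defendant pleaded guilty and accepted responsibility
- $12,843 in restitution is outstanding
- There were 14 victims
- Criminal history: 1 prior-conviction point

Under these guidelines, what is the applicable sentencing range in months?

42-55 months

Base offense level for environmental dumping: 18.
S1 applies (level before this adjustment is 18 ≥ 7, so +3): 18 + 3 = 21.
S3 applies (level before this adjustment is 21 ≥ 10, so +4): 21 + 4 = 25.
S4 does not apply.
S5 does not apply.
S6 applies: 25 − 2 = 23.
S7 applies: 23 + 2 = 25.
Level 25 exceeds the maximum of 22; capped at 22.
Final offense level: 22.
Criminal history: 1 prior point → Category Minimal (0-6).
Level 22 falls in the 18-22 band.
Grid: Level 18-22 × Category Minimal = 42-55 months.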